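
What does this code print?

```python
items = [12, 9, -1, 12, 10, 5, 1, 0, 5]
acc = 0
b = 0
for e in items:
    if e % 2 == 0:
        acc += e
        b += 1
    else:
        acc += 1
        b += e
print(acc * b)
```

e=12: even, acc = 0+12 = 12; b=1
e=9: not even, acc = 12+1 = 13; b=10
e=-1: not even, acc = 13+1 = 14; b=9
e=12: even, acc = 14+12 = 26; b=10
e=10: even, acc = 26+10 = 36; b=11
e=5: not even, acc = 36+1 = 37; b=16
e=1: not even, acc = 37+1 = 38; b=17
e=0: even, acc = 38+0 = 38; b=18
e=5: not even, acc = 38+1 = 39; b=23
acc*b = 39*23 = 897

897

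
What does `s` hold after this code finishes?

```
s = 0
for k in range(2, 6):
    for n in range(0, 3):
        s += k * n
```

42

k=2,n=0: s = 0+0 = 0
k=2,n=1: s = 0+2 = 2
k=2,n=2: s = 2+4 = 6
k=3,n=0: s = 6+0 = 6
k=3,n=1: s = 6+3 = 9
k=3,n=2: s = 9+6 = 15
k=4,n=0: s = 15+0 = 15
k=4,n=1: s = 15+4 = 19
k=4,n=2: s = 19+8 = 27
k=5,n=0: s = 27+0 = 27
k=5,n=1: s = 27+5 = 32
k=5,n=2: s = 32+10 = 42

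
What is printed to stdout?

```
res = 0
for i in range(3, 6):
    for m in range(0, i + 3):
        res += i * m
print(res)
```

i=3,m=0: res = 0+0 = 0
i=3,m=1: res = 0+3 = 3
i=3,m=2: res = 3+6 = 9
i=3,m=3: res = 9+9 = 18
i=3,m=4: res = 18+12 = 30
i=3,m=5: res = 30+15 = 45
i=4,m=0: res = 45+0 = 45
i=4,m=1: res = 45+4 = 49
i=4,m=2: res = 49+8 = 57
i=4,m=3: res = 57+12 = 69
i=4,m=4: res = 69+16 = 85
i=4,m=5: res = 85+20 = 105
i=4,m=6: res = 105+24 = 129
i=5,m=0: res = 129+0 = 129
i=5,m=1: res = 129+5 = 134
i=5,m=2: res = 134+10 = 144
i=5,m=3: res = 144+15 = 159
i=5,m=4: res = 159+20 = 179
i=5,m=5: res = 179+25 = 204
i=5,m=6: res = 204+30 = 234
i=5,m=7: res = 234+35 = 269

269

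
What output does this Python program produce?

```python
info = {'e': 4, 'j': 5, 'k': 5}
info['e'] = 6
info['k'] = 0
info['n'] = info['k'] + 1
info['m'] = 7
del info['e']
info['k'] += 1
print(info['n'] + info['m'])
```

8

info['e'] = 6 → {'e': 6, 'j': 5, 'k': 5}
info['k'] = 0 → {'e': 6, 'j': 5, 'k': 0}
info['n'] = info['k']+1 = 1 → {'e': 6, 'j': 5, 'k': 0, 'n': 1}
info['m'] = 7 → {'e': 6, 'j': 5, 'k': 0, 'n': 1, 'm': 7}
del 'e' → {'j': 5, 'k': 0, 'n': 1, 'm': 7}
info['k'] = 0+1 = 1 → {'j': 5, 'k': 1, 'n': 1, 'm': 7}
info['n']+info['m'] = 1+7 = 8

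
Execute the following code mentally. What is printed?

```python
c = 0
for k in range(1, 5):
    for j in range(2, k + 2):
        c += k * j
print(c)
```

k=1,j=2: c = 0+2 = 2
k=2,j=2: c = 2+4 = 6
k=2,j=3: c = 6+6 = 12
k=3,j=2: c = 12+6 = 18
k=3,j=3: c = 18+9 = 27
k=3,j=4: c = 27+12 = 39
k=4,j=2: c = 39+8 = 47
k=4,j=3: c = 47+12 = 59
k=4,j=4: c = 59+16 = 75
k=4,j=5: c = 75+20 = 95

95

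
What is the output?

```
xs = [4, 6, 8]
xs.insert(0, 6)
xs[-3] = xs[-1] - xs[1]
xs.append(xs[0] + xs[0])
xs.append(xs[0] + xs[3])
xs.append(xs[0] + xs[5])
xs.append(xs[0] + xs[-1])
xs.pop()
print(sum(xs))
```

insert 6 at 0 → [6, 4, 6, 8]
xs[-3] = xs[-1]-xs[1] = 8-4 = 4 → [6, 4, 6, 8]
append xs[0]+xs[0] = 6+6 = 12 → [6, 4, 6, 8, 12]
append xs[0]+xs[3] = 6+8 = 14 → [6, 4, 6, 8, 12, 14]
append xs[0]+xs[5] = 6+14 = 20 → [6, 4, 6, 8, 12, 14, 20]
append xs[0]+xs[-1] = 6+20 = 26 → [6, 4, 6, 8, 12, 14, 20, 26]
pop() removes 26 → [6, 4, 6, 8, 12, 14, 20]
sum = 70

70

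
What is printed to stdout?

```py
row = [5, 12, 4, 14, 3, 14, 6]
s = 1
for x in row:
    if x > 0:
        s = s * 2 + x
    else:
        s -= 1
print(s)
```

1054

x=5: >0, s = 1*2+5 = 7
x=12: >0, s = 7*2+12 = 26
x=4: >0, s = 26*2+4 = 56
x=14: >0, s = 56*2+14 = 126
x=3: >0, s = 126*2+3 = 255
x=14: >0, s = 255*2+14 = 524
x=6: >0, s = 524*2+6 = 1054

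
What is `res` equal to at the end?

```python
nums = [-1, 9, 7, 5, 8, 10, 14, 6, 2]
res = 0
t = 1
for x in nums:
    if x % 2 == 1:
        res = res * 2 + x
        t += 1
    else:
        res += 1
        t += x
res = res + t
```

x=-1: odd, res = 0*2+(-1) = -1; t=2
x=9: odd, res = (-1)*2+9 = 7; t=3
x=7: odd, res = 7*2+7 = 21; t=4
x=5: odd, res = 21*2+5 = 47; t=5
x=8: not odd, res = 47+1 = 48; t=13
x=10: not odd, res = 48+1 = 49; t=23
x=14: not odd, res = 49+1 = 50; t=37
x=6: not odd, res = 50+1 = 51; t=43
x=2: not odd, res = 51+1 = 52; t=45
res+t = 52+45 = 97

97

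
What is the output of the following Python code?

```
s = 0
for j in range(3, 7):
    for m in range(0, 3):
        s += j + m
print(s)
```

j=3,m=0: s = 0+3 = 3
j=3,m=1: s = 3+4 = 7
j=3,m=2: s = 7+5 = 12
j=4,m=0: s = 12+4 = 16
j=4,m=1: s = 16+5 = 21
j=4,m=2: s = 21+6 = 27
j=5,m=0: s = 27+5 = 32
j=5,m=1: s = 32+6 = 38
j=5,m=2: s = 38+7 = 45
j=6,m=0: s = 45+6 = 51
j=6,m=1: s = 51+7 = 58
j=6,m=2: s = 58+8 = 66

66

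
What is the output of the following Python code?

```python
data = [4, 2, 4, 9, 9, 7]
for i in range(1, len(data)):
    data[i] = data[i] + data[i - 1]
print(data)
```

i=1: data[1] = 2+4 = 6 → [4, 6, 4, 9, 9, 7]
i=2: data[2] = 4+6 = 10 → [4, 6, 10, 9, 9, 7]
i=3: data[3] = 9+10 = 19 → [4, 6, 10, 19, 9, 7]
i=4: data[4] = 9+19 = 28 → [4, 6, 10, 19, 28, 7]
i=5: data[5] = 7+28 = 35 → [4, 6, 10, 19, 28, 35]

[4, 6, 10, 19, 28, 35]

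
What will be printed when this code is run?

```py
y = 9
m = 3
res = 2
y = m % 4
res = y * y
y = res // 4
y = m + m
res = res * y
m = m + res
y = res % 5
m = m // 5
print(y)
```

4

y = 3%4 = 3
res = 3*3 = 9
y = 9//4 = 2
y = 3+3 = 6
res = 9*6 = 54
m = 3+54 = 57
y = 54%5 = 4
m = 57//5 = 11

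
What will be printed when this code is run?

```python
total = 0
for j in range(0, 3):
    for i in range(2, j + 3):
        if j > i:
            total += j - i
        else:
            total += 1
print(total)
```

6

j=0,i=2: not 0>2, total = 0+1 = 1
j=1,i=2: not 1>2, total = 1+1 = 2
j=1,i=3: not 1>3, total = 2+1 = 3
j=2,i=2: not 2>2, total = 3+1 = 4
j=2,i=3: not 2>3, total = 4+1 = 5
j=2,i=4: not 2>4, total = 5+1 = 6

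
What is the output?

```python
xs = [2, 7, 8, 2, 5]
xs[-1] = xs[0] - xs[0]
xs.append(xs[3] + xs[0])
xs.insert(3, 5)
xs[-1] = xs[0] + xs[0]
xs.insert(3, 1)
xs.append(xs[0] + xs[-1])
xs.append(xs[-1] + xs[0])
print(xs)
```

[2, 7, 8, 1, 5, 2, 0, 4, 6, 8]

xs[-1] = xs[0]-xs[0] = 2-2 = 0 → [2, 7, 8, 2, 0]
append xs[3]+xs[0] = 2+2 = 4 → [2, 7, 8, 2, 0, 4]
insert 5 at 3 → [2, 7, 8, 5, 2, 0, 4]
xs[-1] = xs[0]+xs[0] = 2+2 = 4 → [2, 7, 8, 5, 2, 0, 4]
insert 1 at 3 → [2, 7, 8, 1, 5, 2, 0, 4]
append xs[0]+xs[-1] = 2+4 = 6 → [2, 7, 8, 1, 5, 2, 0, 4, 6]
append xs[-1]+xs[0] = 6+2 = 8 → [2, 7, 8, 1, 5, 2, 0, 4, 6, 8]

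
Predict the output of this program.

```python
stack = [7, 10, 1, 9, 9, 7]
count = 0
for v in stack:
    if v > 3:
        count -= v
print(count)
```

v=7: >3, count = 0-7 = -7
v=10: >3, count = (-7)-10 = -17
v=1: not >3
v=9: >3, count = (-17)-9 = -26
v=9: >3, count = (-26)-9 = -35
v=7: >3, count = (-35)-7 = -42

-42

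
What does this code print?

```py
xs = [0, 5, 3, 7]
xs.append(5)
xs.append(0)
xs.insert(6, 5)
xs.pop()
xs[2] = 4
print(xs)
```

append 5 → [0, 5, 3, 7, 5]
append 0 → [0, 5, 3, 7, 5, 0]
insert 5 at 6 → [0, 5, 3, 7, 5, 0, 5]
pop() removes 5 → [0, 5, 3, 7, 5, 0]
xs[2] = 4 → [0, 5, 4, 7, 5, 0]

[0, 5, 4, 7, 5, 0]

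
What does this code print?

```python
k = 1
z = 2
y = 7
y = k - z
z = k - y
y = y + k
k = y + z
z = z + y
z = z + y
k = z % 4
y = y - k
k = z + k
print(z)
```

y = 1-2 = -1
z = 1-(-1) = 2
y = (-1)+1 = 0
k = 0+2 = 2
z = 2+0 = 2
z = 2+0 = 2
k = 2%4 = 2
y = 0-2 = -2
k = 2+2 = 4

2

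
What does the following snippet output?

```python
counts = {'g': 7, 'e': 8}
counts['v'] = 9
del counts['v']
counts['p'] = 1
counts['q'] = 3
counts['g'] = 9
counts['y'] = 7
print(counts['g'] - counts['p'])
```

8

counts['v'] = 9 → {'g': 7, 'e': 8, 'v': 9}
del 'v' → {'g': 7, 'e': 8}
counts['p'] = 1 → {'g': 7, 'e': 8, 'p': 1}
counts['q'] = 3 → {'g': 7, 'e': 8, 'p': 1, 'q': 3}
counts['g'] = 9 → {'g': 9, 'e': 8, 'p': 1, 'q': 3}
counts['y'] = 7 → {'g': 9, 'e': 8, 'p': 1, 'q': 3, 'y': 7}
counts['g']-counts['p'] = 9-1 = 8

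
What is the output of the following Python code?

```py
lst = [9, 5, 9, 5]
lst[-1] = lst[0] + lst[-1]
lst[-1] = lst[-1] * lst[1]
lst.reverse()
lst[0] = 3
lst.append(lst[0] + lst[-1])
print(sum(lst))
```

lst[-1] = lst[0]+lst[-1] = 9+5 = 14 → [9, 5, 9, 14]
lst[-1] = lst[-1]*lst[1] = 14*5 = 70 → [9, 5, 9, 70]
reverse → [70, 9, 5, 9]
lst[0] = 3 → [3, 9, 5, 9]
append lst[0]+lst[-1] = 3+9 = 12 → [3, 9, 5, 9, 12]
sum = 38

38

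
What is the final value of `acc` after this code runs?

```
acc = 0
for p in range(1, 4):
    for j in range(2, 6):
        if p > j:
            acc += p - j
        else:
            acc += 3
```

34

p=1,j=2: not 1>2, acc = 0+3 = 3
p=1,j=3: not 1>3, acc = 3+3 = 6
p=1,j=4: not 1>4, acc = 6+3 = 9
p=1,j=5: not 1>5, acc = 9+3 = 12
p=2,j=2: not 2>2, acc = 12+3 = 15
p=2,j=3: not 2>3, acc = 15+3 = 18
p=2,j=4: not 2>4, acc = 18+3 = 21
p=2,j=5: not 2>5, acc = 21+3 = 24
p=3,j=2: 3>2, acc = 24+1 = 25
p=3,j=3: not 3>3, acc = 25+3 = 28
p=3,j=4: not 3>4, acc = 28+3 = 31
p=3,j=5: not 3>5, acc = 31+3 = 34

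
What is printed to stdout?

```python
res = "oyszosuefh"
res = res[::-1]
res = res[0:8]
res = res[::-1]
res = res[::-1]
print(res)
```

hfeusozs

reverse → 'hfeusozsyo'
slice [0:8] → 'hfeusozs'
reverse → 'szosuefh'
reverse → 'hfeusozs'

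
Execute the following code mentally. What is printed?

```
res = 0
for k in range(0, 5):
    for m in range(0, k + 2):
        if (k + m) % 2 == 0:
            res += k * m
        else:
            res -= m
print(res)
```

k=0,m=0: even sum, res = 0+0 = 0
k=0,m=1: odd sum, res = 0-1 = -1
k=1,m=0: odd sum, res = (-1)-0 = -1
k=1,m=1: even sum, res = (-1)+1 = 0
k=1,m=2: odd sum, res = 0-2 = -2
k=2,m=0: even sum, res = (-2)+0 = -2
k=2,m=1: odd sum, res = (-2)-1 = -3
k=2,m=2: even sum, res = (-3)+4 = 1
k=2,m=3: odd sum, res = 1-3 = -2
k=3,m=0: odd sum, res = (-2)-0 = -2
k=3,m=1: even sum, res = (-2)+3 = 1
k=3,m=2: odd sum, res = 1-2 = -1
k=3,m=3: even sum, res = (-1)+9 = 8
k=3,m=4: odd sum, res = 8-4 = 4
k=4,m=0: even sum, res = 4+0 = 4
k=4,m=1: odd sum, res = 4-1 = 3
k=4,m=2: even sum, res = 3+8 = 11
k=4,m=3: odd sum, res = 11-3 = 8
k=4,m=4: even sum, res = 8+16 = 24
k=4,m=5: odd sum, res = 24-5 = 19

19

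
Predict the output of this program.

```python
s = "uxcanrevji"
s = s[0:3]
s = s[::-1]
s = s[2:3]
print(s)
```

slice [0:3] → 'uxc'
reverse → 'cxu'
slice [2:3] → 'u'

u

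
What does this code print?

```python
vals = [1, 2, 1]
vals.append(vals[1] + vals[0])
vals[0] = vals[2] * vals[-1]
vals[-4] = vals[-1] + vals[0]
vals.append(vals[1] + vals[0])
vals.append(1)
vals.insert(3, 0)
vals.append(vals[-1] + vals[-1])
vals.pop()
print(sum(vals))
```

21

append vals[1]+vals[0] = 2+1 = 3 → [1, 2, 1, 3]
vals[0] = vals[2]*vals[-1] = 1*3 = 3 → [3, 2, 1, 3]
vals[-4] = vals[-1]+vals[0] = 3+3 = 6 → [6, 2, 1, 3]
append vals[1]+vals[0] = 2+6 = 8 → [6, 2, 1, 3, 8]
append 1 → [6, 2, 1, 3, 8, 1]
insert 0 at 3 → [6, 2, 1, 0, 3, 8, 1]
append vals[-1]+vals[-1] = 1+1 = 2 → [6, 2, 1, 0, 3, 8, 1, 2]
pop() removes 2 → [6, 2, 1, 0, 3, 8, 1]
sum = 21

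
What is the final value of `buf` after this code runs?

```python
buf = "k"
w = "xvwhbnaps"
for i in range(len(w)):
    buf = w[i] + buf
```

i=0: prepend 'x' → 'xk'
i=1: prepend 'v' → 'vxk'
i=2: prepend 'w' → 'wvxk'
i=3: prepend 'h' → 'hwvxk'
i=4: prepend 'b' → 'bhwvxk'
i=5: prepend 'n' → 'nbhwvxk'
i=6: prepend 'a' → 'anbhwvxk'
i=7: prepend 'p' → 'panbhwvxk'
i=8: prepend 's' → 'spanbhwvxk'

'spanbhwvxk'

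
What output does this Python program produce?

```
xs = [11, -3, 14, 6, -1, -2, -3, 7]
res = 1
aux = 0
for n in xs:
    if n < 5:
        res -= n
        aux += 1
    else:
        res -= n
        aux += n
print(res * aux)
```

-1176

n=11: not <5, res = 1-11 = -10; aux=11
n=-3: <5, res = (-10)-(-3) = -7; aux=12
n=14: not <5, res = (-7)-14 = -21; aux=26
n=6: not <5, res = (-21)-6 = -27; aux=32
n=-1: <5, res = (-27)-(-1) = -26; aux=33
n=-2: <5, res = (-26)-(-2) = -24; aux=34
n=-3: <5, res = (-24)-(-3) = -21; aux=35
n=7: not <5, res = (-21)-7 = -28; aux=42
res*aux = (-28)*42 = -1176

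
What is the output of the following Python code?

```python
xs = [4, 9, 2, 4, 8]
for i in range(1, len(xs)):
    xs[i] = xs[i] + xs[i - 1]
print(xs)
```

i=1: xs[1] = 9+4 = 13 → [4, 13, 2, 4, 8]
i=2: xs[2] = 2+13 = 15 → [4, 13, 15, 4, 8]
i=3: xs[3] = 4+15 = 19 → [4, 13, 15, 19, 8]
i=4: xs[4] = 8+19 = 27 → [4, 13, 15, 19, 27]

[4, 13, 15, 19, 27]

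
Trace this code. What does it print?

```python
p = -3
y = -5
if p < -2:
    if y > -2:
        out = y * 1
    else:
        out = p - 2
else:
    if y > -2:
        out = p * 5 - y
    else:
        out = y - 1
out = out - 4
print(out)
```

p=-3, y=-5
p < -2 is True; y > -2 is False
→ out = p - 2 = -5
out = (-5)-4 = -9

-9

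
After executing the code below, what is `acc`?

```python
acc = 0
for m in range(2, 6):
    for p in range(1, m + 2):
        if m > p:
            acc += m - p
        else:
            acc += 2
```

m=2,p=1: 2>1, acc = 0+1 = 1
m=2,p=2: not 2>2, acc = 1+2 = 3
m=2,p=3: not 2>3, acc = 3+2 = 5
m=3,p=1: 3>1, acc = 5+2 = 7
m=3,p=2: 3>2, acc = 7+1 = 8
m=3,p=3: not 3>3, acc = 8+2 = 10
m=3,p=4: not 3>4, acc = 10+2 = 12
m=4,p=1: 4>1, acc = 12+3 = 15
m=4,p=2: 4>2, acc = 15+2 = 17
m=4,p=3: 4>3, acc = 17+1 = 18
m=4,p=4: not 4>4, acc = 18+2 = 20
m=4,p=5: not 4>5, acc = 20+2 = 22
m=5,p=1: 5>1, acc = 22+4 = 26
m=5,p=2: 5>2, acc = 26+3 = 29
m=5,p=3: 5>3, acc = 29+2 = 31
m=5,p=4: 5>4, acc = 31+1 = 32
m=5,p=5: not 5>5, acc = 32+2 = 34
m=5,p=6: not 5>6, acc = 34+2 = 36

36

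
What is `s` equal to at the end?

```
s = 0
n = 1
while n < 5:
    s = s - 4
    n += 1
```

-16

n=1: s = 0-4 = -4
n=2: s = (-4)-4 = -8
n=3: s = (-8)-4 = -12
n=4: s = (-12)-4 = -16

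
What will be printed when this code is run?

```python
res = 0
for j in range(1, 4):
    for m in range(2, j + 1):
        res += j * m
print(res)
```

19

j=2,m=2: res = 0+4 = 4
j=3,m=2: res = 4+6 = 10
j=3,m=3: res = 10+9 = 19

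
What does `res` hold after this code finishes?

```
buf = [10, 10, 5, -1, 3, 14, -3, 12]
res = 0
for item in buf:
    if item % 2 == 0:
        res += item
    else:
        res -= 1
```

42

item=10: even, res = 0+10 = 10
item=10: even, res = 10+10 = 20
item=5: not even, res = 20-1 = 19
item=-1: not even, res = 19-1 = 18
item=3: not even, res = 18-1 = 17
item=14: even, res = 17+14 = 31
item=-3: not even, res = 31-1 = 30
item=12: even, res = 30+12 = 42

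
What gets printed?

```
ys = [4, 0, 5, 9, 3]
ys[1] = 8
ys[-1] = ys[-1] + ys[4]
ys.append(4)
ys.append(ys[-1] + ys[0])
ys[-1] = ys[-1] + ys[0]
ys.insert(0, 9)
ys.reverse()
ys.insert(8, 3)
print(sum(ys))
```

60

ys[1] = 8 → [4, 8, 5, 9, 3]
ys[-1] = ys[-1]+ys[4] = 3+3 = 6 → [4, 8, 5, 9, 6]
append 4 → [4, 8, 5, 9, 6, 4]
append ys[-1]+ys[0] = 4+4 = 8 → [4, 8, 5, 9, 6, 4, 8]
ys[-1] = ys[-1]+ys[0] = 8+4 = 12 → [4, 8, 5, 9, 6, 4, 12]
insert 9 at 0 → [9, 4, 8, 5, 9, 6, 4, 12]
reverse → [12, 4, 6, 9, 5, 8, 4, 9]
insert 3 at 8 → [12, 4, 6, 9, 5, 8, 4, 9, 3]
sum = 60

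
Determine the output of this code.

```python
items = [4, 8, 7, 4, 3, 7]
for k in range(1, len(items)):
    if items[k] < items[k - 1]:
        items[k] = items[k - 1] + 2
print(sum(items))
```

64

k=1: 8>=4, unchanged → [4, 8, 7, 4, 3, 7]
k=2: 7<8, items[2] = 8+2 = 10 → [4, 8, 10, 4, 3, 7]
k=3: 4<10, items[3] = 10+2 = 12 → [4, 8, 10, 12, 3, 7]
k=4: 3<12, items[4] = 12+2 = 14 → [4, 8, 10, 12, 14, 7]
k=5: 7<14, items[5] = 14+2 = 16 → [4, 8, 10, 12, 14, 16]
sum = 64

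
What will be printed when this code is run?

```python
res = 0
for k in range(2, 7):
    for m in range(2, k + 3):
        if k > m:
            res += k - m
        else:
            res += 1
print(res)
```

35

k=2,m=2: not 2>2, res = 0+1 = 1
k=2,m=3: not 2>3, res = 1+1 = 2
k=2,m=4: not 2>4, res = 2+1 = 3
k=3,m=2: 3>2, res = 3+1 = 4
k=3,m=3: not 3>3, res = 4+1 = 5
k=3,m=4: not 3>4, res = 5+1 = 6
k=3,m=5: not 3>5, res = 6+1 = 7
k=4,m=2: 4>2, res = 7+2 = 9
k=4,m=3: 4>3, res = 9+1 = 10
k=4,m=4: not 4>4, res = 10+1 = 11
k=4,m=5: not 4>5, res = 11+1 = 12
k=4,m=6: not 4>6, res = 12+1 = 13
k=5,m=2: 5>2, res = 13+3 = 16
k=5,m=3: 5>3, res = 16+2 = 18
k=5,m=4: 5>4, res = 18+1 = 19
k=5,m=5: not 5>5, res = 19+1 = 20
k=5,m=6: not 5>6, res = 20+1 = 21
k=5,m=7: not 5>7, res = 21+1 = 22
k=6,m=2: 6>2, res = 22+4 = 26
k=6,m=3: 6>3, res = 26+3 = 29
k=6,m=4: 6>4, res = 29+2 = 31
k=6,m=5: 6>5, res = 31+1 = 32
k=6,m=6: not 6>6, res = 32+1 = 33
k=6,m=7: not 6>7, res = 33+1 = 34
k=6,m=8: not 6>8, res = 34+1 = 35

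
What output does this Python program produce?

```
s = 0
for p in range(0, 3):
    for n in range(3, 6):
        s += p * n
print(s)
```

p=0,n=3: s = 0+0 = 0
p=0,n=4: s = 0+0 = 0
p=0,n=5: s = 0+0 = 0
p=1,n=3: s = 0+3 = 3
p=1,n=4: s = 3+4 = 7
p=1,n=5: s = 7+5 = 12
p=2,n=3: s = 12+6 = 18
p=2,n=4: s = 18+8 = 26
p=2,n=5: s = 26+10 = 36

36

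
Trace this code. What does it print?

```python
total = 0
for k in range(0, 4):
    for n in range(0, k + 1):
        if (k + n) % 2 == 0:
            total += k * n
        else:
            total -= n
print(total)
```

k=0,n=0: even sum, total = 0+0 = 0
k=1,n=0: odd sum, total = 0-0 = 0
k=1,n=1: even sum, total = 0+1 = 1
k=2,n=0: even sum, total = 1+0 = 1
k=2,n=1: odd sum, total = 1-1 = 0
k=2,n=2: even sum, total = 0+4 = 4
k=3,n=0: odd sum, total = 4-0 = 4
k=3,n=1: even sum, total = 4+3 = 7
k=3,n=2: odd sum, total = 7-2 = 5
k=3,n=3: even sum, total = 5+9 = 14

14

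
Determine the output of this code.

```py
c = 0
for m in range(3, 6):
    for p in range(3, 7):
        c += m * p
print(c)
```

216

m=3,p=3: c = 0+9 = 9
m=3,p=4: c = 9+12 = 21
m=3,p=5: c = 21+15 = 36
m=3,p=6: c = 36+18 = 54
m=4,p=3: c = 54+12 = 66
m=4,p=4: c = 66+16 = 82
m=4,p=5: c = 82+20 = 102
m=4,p=6: c = 102+24 = 126
m=5,p=3: c = 126+15 = 141
m=5,p=4: c = 141+20 = 161
m=5,p=5: c = 161+25 = 186
m=5,p=6: c = 186+30 = 216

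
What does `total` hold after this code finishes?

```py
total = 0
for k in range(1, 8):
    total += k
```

k=1: total = 0+1 = 1
k=2: total = 1+2 = 3
k=3: total = 3+3 = 6
k=4: total = 6+4 = 10
k=5: total = 10+5 = 15
k=6: total = 15+6 = 21
k=7: total = 21+7 = 28

28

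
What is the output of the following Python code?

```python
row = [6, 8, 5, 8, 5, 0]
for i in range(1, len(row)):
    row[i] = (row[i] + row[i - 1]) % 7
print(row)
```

[6, 0, 5, 6, 4, 4]

i=1: row[1] = (8+6)%7 = 0 → [6, 0, 5, 8, 5, 0]
i=2: row[2] = (5+0)%7 = 5 → [6, 0, 5, 8, 5, 0]
i=3: row[3] = (8+5)%7 = 6 → [6, 0, 5, 6, 5, 0]
i=4: row[4] = (5+6)%7 = 4 → [6, 0, 5, 6, 4, 0]
i=5: row[5] = (0+4)%7 = 4 → [6, 0, 5, 6, 4, 4]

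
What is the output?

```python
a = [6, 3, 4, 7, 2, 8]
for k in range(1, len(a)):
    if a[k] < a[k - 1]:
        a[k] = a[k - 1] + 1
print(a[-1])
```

k=1: 3<6, a[1] = 6+1 = 7 → [6, 7, 4, 7, 2, 8]
k=2: 4<7, a[2] = 7+1 = 8 → [6, 7, 8, 7, 2, 8]
k=3: 7<8, a[3] = 8+1 = 9 → [6, 7, 8, 9, 2, 8]
k=4: 2<9, a[4] = 9+1 = 10 → [6, 7, 8, 9, 10, 8]
k=5: 8<10, a[5] = 10+1 = 11 → [6, 7, 8, 9, 10, 11]

11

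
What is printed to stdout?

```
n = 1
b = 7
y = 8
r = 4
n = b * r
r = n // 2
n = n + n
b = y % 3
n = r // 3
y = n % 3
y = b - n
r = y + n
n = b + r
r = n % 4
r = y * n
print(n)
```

4

n = 7*4 = 28
r = 28//2 = 14
n = 28+28 = 56
b = 8%3 = 2
n = 14//3 = 4
y = 4%3 = 1
y = 2-4 = -2
r = (-2)+4 = 2
n = 2+2 = 4
r = 4%4 = 0
r = (-2)*4 = -8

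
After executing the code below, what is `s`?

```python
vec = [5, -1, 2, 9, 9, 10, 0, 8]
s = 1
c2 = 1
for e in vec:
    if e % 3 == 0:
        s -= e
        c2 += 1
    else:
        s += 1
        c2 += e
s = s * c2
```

-336

e=5: not %3==0, s = 1+1 = 2; c2=6
e=-1: not %3==0, s = 2+1 = 3; c2=5
e=2: not %3==0, s = 3+1 = 4; c2=7
e=9: %3==0, s = 4-9 = -5; c2=8
e=9: %3==0, s = (-5)-9 = -14; c2=9
e=10: not %3==0, s = (-14)+1 = -13; c2=19
e=0: %3==0, s = (-13)-0 = -13; c2=20
e=8: not %3==0, s = (-13)+1 = -12; c2=28
s*c2 = (-12)*28 = -336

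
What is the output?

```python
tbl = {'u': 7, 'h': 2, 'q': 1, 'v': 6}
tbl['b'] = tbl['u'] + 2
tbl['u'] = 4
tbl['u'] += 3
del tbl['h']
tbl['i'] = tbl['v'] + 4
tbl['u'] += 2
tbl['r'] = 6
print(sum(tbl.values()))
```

tbl['b'] = tbl['u']+2 = 9 → {'u': 7, 'h': 2, 'q': 1, 'v': 6, 'b': 9}
tbl['u'] = 4 → {'u': 4, 'h': 2, 'q': 1, 'v': 6, 'b': 9}
tbl['u'] = 4+3 = 7 → {'u': 7, 'h': 2, 'q': 1, 'v': 6, 'b': 9}
del 'h' → {'u': 7, 'q': 1, 'v': 6, 'b': 9}
tbl['i'] = tbl['v']+4 = 10 → {'u': 7, 'q': 1, 'v': 6, 'b': 9, 'i': 10}
tbl['u'] = 7+2 = 9 → {'u': 9, 'q': 1, 'v': 6, 'b': 9, 'i': 10}
tbl['r'] = 6 → {'u': 9, 'q': 1, 'v': 6, 'b': 9, 'i': 10, 'r': 6}
sum of values = 41

41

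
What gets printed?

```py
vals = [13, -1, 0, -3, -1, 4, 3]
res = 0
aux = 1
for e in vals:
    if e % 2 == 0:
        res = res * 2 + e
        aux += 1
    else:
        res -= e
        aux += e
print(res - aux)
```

-53

e=13: not even, res = 0-13 = -13; aux=14
e=-1: not even, res = (-13)-(-1) = -12; aux=13
e=0: even, res = (-12)*2+0 = -24; aux=14
e=-3: not even, res = (-24)-(-3) = -21; aux=11
e=-1: not even, res = (-21)-(-1) = -20; aux=10
e=4: even, res = (-20)*2+4 = -36; aux=11
e=3: not even, res = (-36)-3 = -39; aux=14
res-aux = (-39)-14 = -53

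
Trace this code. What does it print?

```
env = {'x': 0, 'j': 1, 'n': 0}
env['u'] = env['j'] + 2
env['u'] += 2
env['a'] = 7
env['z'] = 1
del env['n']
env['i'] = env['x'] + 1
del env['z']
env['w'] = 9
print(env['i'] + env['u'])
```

6

env['u'] = env['j']+2 = 3 → {'x': 0, 'j': 1, 'n': 0, 'u': 3}
env['u'] = 3+2 = 5 → {'x': 0, 'j': 1, 'n': 0, 'u': 5}
env['a'] = 7 → {'x': 0, 'j': 1, 'n': 0, 'u': 5, 'a': 7}
env['z'] = 1 → {'x': 0, 'j': 1, 'n': 0, 'u': 5, 'a': 7, 'z': 1}
del 'n' → {'x': 0, 'j': 1, 'u': 5, 'a': 7, 'z': 1}
env['i'] = env['x']+1 = 1 → {'x': 0, 'j': 1, 'u': 5, 'a': 7, 'z': 1, 'i': 1}
del 'z' → {'x': 0, 'j': 1, 'u': 5, 'a': 7, 'i': 1}
env['w'] = 9 → {'x': 0, 'j': 1, 'u': 5, 'a': 7, 'i': 1, 'w': 9}
env['i']+env['u'] = 1+5 = 6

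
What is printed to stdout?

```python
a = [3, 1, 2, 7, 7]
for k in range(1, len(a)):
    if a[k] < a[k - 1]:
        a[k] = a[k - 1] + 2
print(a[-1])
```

7

k=1: 1<3, a[1] = 3+2 = 5 → [3, 5, 2, 7, 7]
k=2: 2<5, a[2] = 5+2 = 7 → [3, 5, 7, 7, 7]
k=3: 7>=7, unchanged → [3, 5, 7, 7, 7]
k=4: 7>=7, unchanged → [3, 5, 7, 7, 7]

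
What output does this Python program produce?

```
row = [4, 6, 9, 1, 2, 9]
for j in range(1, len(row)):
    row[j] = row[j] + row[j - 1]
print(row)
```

[4, 10, 19, 20, 22, 31]

j=1: row[1] = 6+4 = 10 → [4, 10, 9, 1, 2, 9]
j=2: row[2] = 9+10 = 19 → [4, 10, 19, 1, 2, 9]
j=3: row[3] = 1+19 = 20 → [4, 10, 19, 20, 2, 9]
j=4: row[4] = 2+20 = 22 → [4, 10, 19, 20, 22, 9]
j=5: row[5] = 9+22 = 31 → [4, 10, 19, 20, 22, 31]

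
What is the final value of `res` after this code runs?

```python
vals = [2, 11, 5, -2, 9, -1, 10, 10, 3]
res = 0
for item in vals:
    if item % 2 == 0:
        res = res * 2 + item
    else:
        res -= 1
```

item=2: even, res = 0*2+2 = 2
item=11: not even, res = 2-1 = 1
item=5: not even, res = 1-1 = 0
item=-2: even, res = 0*2+(-2) = -2
item=9: not even, res = (-2)-1 = -3
item=-1: not even, res = (-3)-1 = -4
item=10: even, res = (-4)*2+10 = 2
item=10: even, res = 2*2+10 = 14
item=3: not even, res = 14-1 = 13

13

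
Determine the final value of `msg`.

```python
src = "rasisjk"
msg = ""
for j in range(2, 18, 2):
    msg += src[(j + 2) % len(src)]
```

j=2: add src[4]='s' → 's'
j=4: add src[6]='k' → 'sk'
j=6: add src[1]='a' → 'ska'
j=8: add src[3]='i' → 'skai'
j=10: add src[5]='j' → 'skaij'
j=12: add src[0]='r' → 'skaijr'
j=14: add src[2]='s' → 'skaijrs'
j=16: add src[4]='s' → 'skaijrss'

'skaijrss'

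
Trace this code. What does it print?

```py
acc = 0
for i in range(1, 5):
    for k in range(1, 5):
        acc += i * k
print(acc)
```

100

i=1,k=1: acc = 0+1 = 1
i=1,k=2: acc = 1+2 = 3
i=1,k=3: acc = 3+3 = 6
i=1,k=4: acc = 6+4 = 10
i=2,k=1: acc = 10+2 = 12
i=2,k=2: acc = 12+4 = 16
i=2,k=3: acc = 16+6 = 22
i=2,k=4: acc = 22+8 = 30
i=3,k=1: acc = 30+3 = 33
i=3,k=2: acc = 33+6 = 39
i=3,k=3: acc = 39+9 = 48
i=3,k=4: acc = 48+12 = 60
i=4,k=1: acc = 60+4 = 64
i=4,k=2: acc = 64+8 = 72
i=4,k=3: acc = 72+12 = 84
i=4,k=4: acc = 84+16 = 100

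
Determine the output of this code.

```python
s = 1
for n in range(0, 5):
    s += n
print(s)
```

11

n=0: s = 1+0 = 1
n=1: s = 1+1 = 2
n=2: s = 2+2 = 4
n=3: s = 4+3 = 7
n=4: s = 7+4 = 11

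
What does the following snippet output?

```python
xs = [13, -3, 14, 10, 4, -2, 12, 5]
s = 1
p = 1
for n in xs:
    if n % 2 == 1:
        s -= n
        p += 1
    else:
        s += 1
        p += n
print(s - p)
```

n=13: odd, s = 1-13 = -12; p=2
n=-3: odd, s = (-12)-(-3) = -9; p=3
n=14: not odd, s = (-9)+1 = -8; p=17
n=10: not odd, s = (-8)+1 = -7; p=27
n=4: not odd, s = (-7)+1 = -6; p=31
n=-2: not odd, s = (-6)+1 = -5; p=29
n=12: not odd, s = (-5)+1 = -4; p=41
n=5: odd, s = (-4)-5 = -9; p=42
s-p = (-9)-42 = -51

-51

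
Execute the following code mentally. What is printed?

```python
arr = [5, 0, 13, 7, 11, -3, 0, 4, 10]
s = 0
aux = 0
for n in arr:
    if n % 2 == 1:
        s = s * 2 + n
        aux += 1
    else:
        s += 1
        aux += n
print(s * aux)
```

n=5: odd, s = 0*2+5 = 5; aux=1
n=0: not odd, s = 5+1 = 6; aux=1
n=13: odd, s = 6*2+13 = 25; aux=2
n=7: odd, s = 25*2+7 = 57; aux=3
n=11: odd, s = 57*2+11 = 125; aux=4
n=-3: odd, s = 125*2+(-3) = 247; aux=5
n=0: not odd, s = 247+1 = 248; aux=5
n=4: not odd, s = 248+1 = 249; aux=9
n=10: not odd, s = 249+1 = 250; aux=19
s*aux = 250*19 = 4750

4750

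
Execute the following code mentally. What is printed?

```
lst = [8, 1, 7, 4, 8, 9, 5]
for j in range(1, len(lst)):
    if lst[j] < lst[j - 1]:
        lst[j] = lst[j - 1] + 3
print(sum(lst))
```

j=1: 1<8, lst[1] = 8+3 = 11 → [8, 11, 7, 4, 8, 9, 5]
j=2: 7<11, lst[2] = 11+3 = 14 → [8, 11, 14, 4, 8, 9, 5]
j=3: 4<14, lst[3] = 14+3 = 17 → [8, 11, 14, 17, 8, 9, 5]
j=4: 8<17, lst[4] = 17+3 = 20 → [8, 11, 14, 17, 20, 9, 5]
j=5: 9<20, lst[5] = 20+3 = 23 → [8, 11, 14, 17, 20, 23, 5]
j=6: 5<23, lst[6] = 23+3 = 26 → [8, 11, 14, 17, 20, 23, 26]
sum = 119

119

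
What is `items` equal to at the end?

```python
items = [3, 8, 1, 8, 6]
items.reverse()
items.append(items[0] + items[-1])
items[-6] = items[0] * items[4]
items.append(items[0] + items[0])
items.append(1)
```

reverse → [6, 8, 1, 8, 3]
append items[0]+items[-1] = 6+3 = 9 → [6, 8, 1, 8, 3, 9]
items[-6] = items[0]*items[4] = 6*3 = 18 → [18, 8, 1, 8, 3, 9]
append items[0]+items[0] = 18+18 = 36 → [18, 8, 1, 8, 3, 9, 36]
append 1 → [18, 8, 1, 8, 3, 9, 36, 1]

[18, 8, 1, 8, 3, 9, 36, 1]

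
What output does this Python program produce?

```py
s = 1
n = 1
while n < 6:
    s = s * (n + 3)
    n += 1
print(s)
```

6720

n=1: s = 1*4 = 4
n=2: s = 4*5 = 20
n=3: s = 20*6 = 120
n=4: s = 120*7 = 840
n=5: s = 840*8 = 6720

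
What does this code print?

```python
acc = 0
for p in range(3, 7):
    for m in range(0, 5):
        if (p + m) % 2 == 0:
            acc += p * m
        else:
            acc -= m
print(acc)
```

p=3,m=0: odd sum, acc = 0-0 = 0
p=3,m=1: even sum, acc = 0+3 = 3
p=3,m=2: odd sum, acc = 3-2 = 1
p=3,m=3: even sum, acc = 1+9 = 10
p=3,m=4: odd sum, acc = 10-4 = 6
p=4,m=0: even sum, acc = 6+0 = 6
p=4,m=1: odd sum, acc = 6-1 = 5
p=4,m=2: even sum, acc = 5+8 = 13
p=4,m=3: odd sum, acc = 13-3 = 10
p=4,m=4: even sum, acc = 10+16 = 26
p=5,m=0: odd sum, acc = 26-0 = 26
p=5,m=1: even sum, acc = 26+5 = 31
p=5,m=2: odd sum, acc = 31-2 = 29
p=5,m=3: even sum, acc = 29+15 = 44
p=5,m=4: odd sum, acc = 44-4 = 40
p=6,m=0: even sum, acc = 40+0 = 40
p=6,m=1: odd sum, acc = 40-1 = 39
p=6,m=2: even sum, acc = 39+12 = 51
p=6,m=3: odd sum, acc = 51-3 = 48
p=6,m=4: even sum, acc = 48+24 = 72

72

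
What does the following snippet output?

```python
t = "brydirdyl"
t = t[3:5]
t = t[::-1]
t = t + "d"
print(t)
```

idd

slice [3:5] → 'di'
reverse → 'id'
+ 'd' → 'idd'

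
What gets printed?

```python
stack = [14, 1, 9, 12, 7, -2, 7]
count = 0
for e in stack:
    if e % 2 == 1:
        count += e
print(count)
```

24

e=14: not odd
e=1: odd, count = 0+1 = 1
e=9: odd, count = 1+9 = 10
e=12: not odd
e=7: odd, count = 10+7 = 17
e=-2: not odd
e=7: odd, count = 17+7 = 24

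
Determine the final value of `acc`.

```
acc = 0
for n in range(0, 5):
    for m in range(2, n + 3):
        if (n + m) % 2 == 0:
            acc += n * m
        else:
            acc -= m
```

n=0,m=2: even sum, acc = 0+0 = 0
n=1,m=2: odd sum, acc = 0-2 = -2
n=1,m=3: even sum, acc = (-2)+3 = 1
n=2,m=2: even sum, acc = 1+4 = 5
n=2,m=3: odd sum, acc = 5-3 = 2
n=2,m=4: even sum, acc = 2+8 = 10
n=3,m=2: odd sum, acc = 10-2 = 8
n=3,m=3: even sum, acc = 8+9 = 17
n=3,m=4: odd sum, acc = 17-4 = 13
n=3,m=5: even sum, acc = 13+15 = 28
n=4,m=2: even sum, acc = 28+8 = 36
n=4,m=3: odd sum, acc = 36-3 = 33
n=4,m=4: even sum, acc = 33+16 = 49
n=4,m=5: odd sum, acc = 49-5 = 44
n=4,m=6: even sum, acc = 44+24 = 68

68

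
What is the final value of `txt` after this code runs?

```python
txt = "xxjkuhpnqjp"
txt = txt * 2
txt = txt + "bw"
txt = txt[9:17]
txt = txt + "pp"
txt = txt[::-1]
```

'pphukjxxpj'

repeat ×2 → 'xxjkuhpnqjpxxjkuhpnqjp'
+ 'bw' → 'xxjkuhpnqjpxxjkuhpnqjpbw'
slice [9:17] → 'jpxxjkuh'
+ 'pp' → 'jpxxjkuhpp'
reverse → 'pphukjxxpj'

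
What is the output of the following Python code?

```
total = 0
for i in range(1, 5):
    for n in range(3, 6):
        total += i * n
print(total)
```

120

i=1,n=3: total = 0+3 = 3
i=1,n=4: total = 3+4 = 7
i=1,n=5: total = 7+5 = 12
i=2,n=3: total = 12+6 = 18
i=2,n=4: total = 18+8 = 26
i=2,n=5: total = 26+10 = 36
i=3,n=3: total = 36+9 = 45
i=3,n=4: total = 45+12 = 57
i=3,n=5: total = 57+15 = 72
i=4,n=3: total = 72+12 = 84
i=4,n=4: total = 84+16 = 100
i=4,n=5: total = 100+20 = 120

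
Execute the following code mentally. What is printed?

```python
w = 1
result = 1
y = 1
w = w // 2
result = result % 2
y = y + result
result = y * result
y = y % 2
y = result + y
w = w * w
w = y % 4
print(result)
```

w = 1//2 = 0
result = 1%2 = 1
y = 1+1 = 2
result = 2*1 = 2
y = 2%2 = 0
y = 2+0 = 2
w = 0*0 = 0
w = 2%4 = 2

2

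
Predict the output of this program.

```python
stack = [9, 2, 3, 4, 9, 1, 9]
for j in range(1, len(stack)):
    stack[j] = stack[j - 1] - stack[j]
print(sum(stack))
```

-18

j=1: stack[1] = 9-2 = 7 → [9, 7, 3, 4, 9, 1, 9]
j=2: stack[2] = 7-3 = 4 → [9, 7, 4, 4, 9, 1, 9]
j=3: stack[3] = 4-4 = 0 → [9, 7, 4, 0, 9, 1, 9]
j=4: stack[4] = 0-9 = -9 → [9, 7, 4, 0, -9, 1, 9]
j=5: stack[5] = (-9)-1 = -10 → [9, 7, 4, 0, -9, -10, 9]
j=6: stack[6] = (-10)-9 = -19 → [9, 7, 4, 0, -9, -10, -19]
sum = -18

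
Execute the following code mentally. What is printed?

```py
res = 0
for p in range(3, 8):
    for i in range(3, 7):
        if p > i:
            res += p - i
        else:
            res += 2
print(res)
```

p=3,i=3: not 3>3, res = 0+2 = 2
p=3,i=4: not 3>4, res = 2+2 = 4
p=3,i=5: not 3>5, res = 4+2 = 6
p=3,i=6: not 3>6, res = 6+2 = 8
p=4,i=3: 4>3, res = 8+1 = 9
p=4,i=4: not 4>4, res = 9+2 = 11
p=4,i=5: not 4>5, res = 11+2 = 13
p=4,i=6: not 4>6, res = 13+2 = 15
p=5,i=3: 5>3, res = 15+2 = 17
p=5,i=4: 5>4, res = 17+1 = 18
p=5,i=5: not 5>5, res = 18+2 = 20
p=5,i=6: not 5>6, res = 20+2 = 22
p=6,i=3: 6>3, res = 22+3 = 25
p=6,i=4: 6>4, res = 25+2 = 27
p=6,i=5: 6>5, res = 27+1 = 28
p=6,i=6: not 6>6, res = 28+2 = 30
p=7,i=3: 7>3, res = 30+4 = 34
p=7,i=4: 7>4, res = 34+3 = 37
p=7,i=5: 7>5, res = 37+2 = 39
p=7,i=6: 7>6, res = 39+1 = 40

40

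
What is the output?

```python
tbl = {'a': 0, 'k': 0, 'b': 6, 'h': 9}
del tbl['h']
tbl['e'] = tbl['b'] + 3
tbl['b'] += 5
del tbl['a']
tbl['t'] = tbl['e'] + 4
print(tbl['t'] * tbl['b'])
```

143

del 'h' → {'a': 0, 'k': 0, 'b': 6}
tbl['e'] = tbl['b']+3 = 9 → {'a': 0, 'k': 0, 'b': 6, 'e': 9}
tbl['b'] = 6+5 = 11 → {'a': 0, 'k': 0, 'b': 11, 'e': 9}
del 'a' → {'k': 0, 'b': 11, 'e': 9}
tbl['t'] = tbl['e']+4 = 13 → {'k': 0, 'b': 11, 'e': 9, 't': 13}
tbl['t']*tbl['b'] = 13*11 = 143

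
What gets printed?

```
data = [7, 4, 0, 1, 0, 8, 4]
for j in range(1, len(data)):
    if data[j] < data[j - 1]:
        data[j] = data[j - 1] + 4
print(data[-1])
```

j=1: 4<7, data[1] = 7+4 = 11 → [7, 11, 0, 1, 0, 8, 4]
j=2: 0<11, data[2] = 11+4 = 15 → [7, 11, 15, 1, 0, 8, 4]
j=3: 1<15, data[3] = 15+4 = 19 → [7, 11, 15, 19, 0, 8, 4]
j=4: 0<19, data[4] = 19+4 = 23 → [7, 11, 15, 19, 23, 8, 4]
j=5: 8<23, data[5] = 23+4 = 27 → [7, 11, 15, 19, 23, 27, 4]
j=6: 4<27, data[6] = 27+4 = 31 → [7, 11, 15, 19, 23, 27, 31]

31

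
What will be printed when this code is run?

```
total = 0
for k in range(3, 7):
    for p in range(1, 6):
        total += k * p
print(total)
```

k=3,p=1: total = 0+3 = 3
k=3,p=2: total = 3+6 = 9
k=3,p=3: total = 9+9 = 18
k=3,p=4: total = 18+12 = 30
k=3,p=5: total = 30+15 = 45
k=4,p=1: total = 45+4 = 49
k=4,p=2: total = 49+8 = 57
k=4,p=3: total = 57+12 = 69
k=4,p=4: total = 69+16 = 85
k=4,p=5: total = 85+20 = 105
k=5,p=1: total = 105+5 = 110
k=5,p=2: total = 110+10 = 120
k=5,p=3: total = 120+15 = 135
k=5,p=4: total = 135+20 = 155
k=5,p=5: total = 155+25 = 180
k=6,p=1: total = 180+6 = 186
k=6,p=2: total = 186+12 = 198
k=6,p=3: total = 198+18 = 216
k=6,p=4: total = 216+24 = 240
k=6,p=5: total = 240+30 = 270

270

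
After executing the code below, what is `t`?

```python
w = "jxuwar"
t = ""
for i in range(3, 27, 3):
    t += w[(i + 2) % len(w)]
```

i=3: add w[5]='r' → 'r'
i=6: add w[2]='u' → 'ru'
i=9: add w[5]='r' → 'rur'
i=12: add w[2]='u' → 'ruru'
i=15: add w[5]='r' → 'rurur'
i=18: add w[2]='u' → 'rururu'
i=21: add w[5]='r' → 'rururur'
i=24: add w[2]='u' → 'rurururu'

'rurururu'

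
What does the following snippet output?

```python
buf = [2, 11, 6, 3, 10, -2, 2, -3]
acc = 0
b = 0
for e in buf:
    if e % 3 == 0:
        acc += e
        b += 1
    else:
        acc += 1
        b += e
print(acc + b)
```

e=2: not %3==0, acc = 0+1 = 1; b=2
e=11: not %3==0, acc = 1+1 = 2; b=13
e=6: %3==0, acc = 2+6 = 8; b=14
e=3: %3==0, acc = 8+3 = 11; b=15
e=10: not %3==0, acc = 11+1 = 12; b=25
e=-2: not %3==0, acc = 12+1 = 13; b=23
e=2: not %3==0, acc = 13+1 = 14; b=25
e=-3: %3==0, acc = 14+(-3) = 11; b=26
acc+b = 11+26 = 37

37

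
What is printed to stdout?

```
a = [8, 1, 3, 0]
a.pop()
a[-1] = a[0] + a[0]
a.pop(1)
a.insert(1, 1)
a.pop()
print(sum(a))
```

pop() removes 0 → [8, 1, 3]
a[-1] = a[0]+a[0] = 8+8 = 16 → [8, 1, 16]
pop(1) removes 1 → [8, 16]
insert 1 at 1 → [8, 1, 16]
pop() removes 16 → [8, 1]
sum = 9

9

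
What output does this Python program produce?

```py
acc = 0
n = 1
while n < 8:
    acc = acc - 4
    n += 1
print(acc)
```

n=1: acc = 0-4 = -4
n=2: acc = (-4)-4 = -8
n=3: acc = (-8)-4 = -12
n=4: acc = (-12)-4 = -16
n=5: acc = (-16)-4 = -20
n=6: acc = (-20)-4 = -24
n=7: acc = (-24)-4 = -28

-28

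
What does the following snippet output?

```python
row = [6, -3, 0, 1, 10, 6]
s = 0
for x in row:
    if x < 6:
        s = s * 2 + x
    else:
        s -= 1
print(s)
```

-21

x=6: not <6, s = 0-1 = -1
x=-3: <6, s = (-1)*2+(-3) = -5
x=0: <6, s = (-5)*2+0 = -10
x=1: <6, s = (-10)*2+1 = -19
x=10: not <6, s = (-19)-1 = -20
x=6: not <6, s = (-20)-1 = -21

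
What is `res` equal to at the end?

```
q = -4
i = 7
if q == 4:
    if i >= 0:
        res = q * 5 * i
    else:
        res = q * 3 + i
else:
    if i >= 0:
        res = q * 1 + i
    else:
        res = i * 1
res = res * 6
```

18

q=-4, i=7
q == 4 is False; i >= 0 is True
→ res = q * 1 + i = 3
res = 3*6 = 18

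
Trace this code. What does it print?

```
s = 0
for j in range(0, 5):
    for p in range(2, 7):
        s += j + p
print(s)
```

j=0,p=2: s = 0+2 = 2
j=0,p=3: s = 2+3 = 5
j=0,p=4: s = 5+4 = 9
j=0,p=5: s = 9+5 = 14
j=0,p=6: s = 14+6 = 20
j=1,p=2: s = 20+3 = 23
j=1,p=3: s = 23+4 = 27
j=1,p=4: s = 27+5 = 32
j=1,p=5: s = 32+6 = 38
j=1,p=6: s = 38+7 = 45
j=2,p=2: s = 45+4 = 49
j=2,p=3: s = 49+5 = 54
j=2,p=4: s = 54+6 = 60
j=2,p=5: s = 60+7 = 67
j=2,p=6: s = 67+8 = 75
j=3,p=2: s = 75+5 = 80
j=3,p=3: s = 80+6 = 86
j=3,p=4: s = 86+7 = 93
j=3,p=5: s = 93+8 = 101
j=3,p=6: s = 101+9 = 110
j=4,p=2: s = 110+6 = 116
j=4,p=3: s = 116+7 = 123
j=4,p=4: s = 123+8 = 131
j=4,p=5: s = 131+9 = 140
j=4,p=6: s = 140+10 = 150

150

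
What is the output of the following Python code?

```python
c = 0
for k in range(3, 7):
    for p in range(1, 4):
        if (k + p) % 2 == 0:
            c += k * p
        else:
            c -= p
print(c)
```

40

k=3,p=1: even sum, c = 0+3 = 3
k=3,p=2: odd sum, c = 3-2 = 1
k=3,p=3: even sum, c = 1+9 = 10
k=4,p=1: odd sum, c = 10-1 = 9
k=4,p=2: even sum, c = 9+8 = 17
k=4,p=3: odd sum, c = 17-3 = 14
k=5,p=1: even sum, c = 14+5 = 19
k=5,p=2: odd sum, c = 19-2 = 17
k=5,p=3: even sum, c = 17+15 = 32
k=6,p=1: odd sum, c = 32-1 = 31
k=6,p=2: even sum, c = 31+12 = 43
k=6,p=3: odd sum, c = 43-3 = 40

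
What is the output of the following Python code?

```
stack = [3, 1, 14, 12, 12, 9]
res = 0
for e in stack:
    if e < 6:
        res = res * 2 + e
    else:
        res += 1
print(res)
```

e=3: <6, res = 0*2+3 = 3
e=1: <6, res = 3*2+1 = 7
e=14: not <6, res = 7+1 = 8
e=12: not <6, res = 8+1 = 9
e=12: not <6, res = 9+1 = 10
e=9: not <6, res = 10+1 = 11

11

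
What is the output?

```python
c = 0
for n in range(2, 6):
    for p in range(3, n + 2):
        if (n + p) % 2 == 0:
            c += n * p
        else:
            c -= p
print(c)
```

40

n=2,p=3: odd sum, c = 0-3 = -3
n=3,p=3: even sum, c = (-3)+9 = 6
n=3,p=4: odd sum, c = 6-4 = 2
n=4,p=3: odd sum, c = 2-3 = -1
n=4,p=4: even sum, c = (-1)+16 = 15
n=4,p=5: odd sum, c = 15-5 = 10
n=5,p=3: even sum, c = 10+15 = 25
n=5,p=4: odd sum, c = 25-4 = 21
n=5,p=5: even sum, c = 21+25 = 46
n=5,p=6: odd sum, c = 46-6 = 40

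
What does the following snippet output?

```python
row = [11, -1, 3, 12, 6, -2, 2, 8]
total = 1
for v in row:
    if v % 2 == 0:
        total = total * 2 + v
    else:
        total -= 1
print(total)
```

v=11: not even, total = 1-1 = 0
v=-1: not even, total = 0-1 = -1
v=3: not even, total = (-1)-1 = -2
v=12: even, total = (-2)*2+12 = 8
v=6: even, total = 8*2+6 = 22
v=-2: even, total = 22*2+(-2) = 42
v=2: even, total = 42*2+2 = 86
v=8: even, total = 86*2+8 = 180

180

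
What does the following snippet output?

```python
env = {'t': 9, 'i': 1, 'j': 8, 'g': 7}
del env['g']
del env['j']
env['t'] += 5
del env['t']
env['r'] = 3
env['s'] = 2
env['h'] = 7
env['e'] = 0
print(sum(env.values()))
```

13

del 'g' → {'t': 9, 'i': 1, 'j': 8}
del 'j' → {'t': 9, 'i': 1}
env['t'] = 9+5 = 14 → {'t': 14, 'i': 1}
del 't' → {'i': 1}
env['r'] = 3 → {'i': 1, 'r': 3}
env['s'] = 2 → {'i': 1, 'r': 3, 's': 2}
env['h'] = 7 → {'i': 1, 'r': 3, 's': 2, 'h': 7}
env['e'] = 0 → {'i': 1, 'r': 3, 's': 2, 'h': 7, 'e': 0}
sum of values = 13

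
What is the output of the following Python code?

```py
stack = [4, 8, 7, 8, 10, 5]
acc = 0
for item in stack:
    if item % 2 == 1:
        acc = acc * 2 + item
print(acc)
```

item=4: not odd
item=8: not odd
item=7: odd, acc = 0*2+7 = 7
item=8: not odd
item=10: not odd
item=5: odd, acc = 7*2+5 = 19

19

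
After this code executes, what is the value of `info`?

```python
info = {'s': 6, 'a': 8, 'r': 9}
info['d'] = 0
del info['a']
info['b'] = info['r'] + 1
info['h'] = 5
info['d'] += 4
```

info['d'] = 0 → {'s': 6, 'a': 8, 'r': 9, 'd': 0}
del 'a' → {'s': 6, 'r': 9, 'd': 0}
info['b'] = info['r']+1 = 10 → {'s': 6, 'r': 9, 'd': 0, 'b': 10}
info['h'] = 5 → {'s': 6, 'r': 9, 'd': 0, 'b': 10, 'h': 5}
info['d'] = 0+4 = 4 → {'s': 6, 'r': 9, 'd': 4, 'b': 10, 'h': 5}

{'s': 6, 'r': 9, 'd': 4, 'b': 10, 'h': 5}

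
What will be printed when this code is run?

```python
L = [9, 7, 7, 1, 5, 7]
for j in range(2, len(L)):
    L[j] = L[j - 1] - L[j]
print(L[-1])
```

-13

j=2: L[2] = 7-7 = 0 → [9, 7, 0, 1, 5, 7]
j=3: L[3] = 0-1 = -1 → [9, 7, 0, -1, 5, 7]
j=4: L[4] = (-1)-5 = -6 → [9, 7, 0, -1, -6, 7]
j=5: L[5] = (-6)-7 = -13 → [9, 7, 0, -1, -6, -13]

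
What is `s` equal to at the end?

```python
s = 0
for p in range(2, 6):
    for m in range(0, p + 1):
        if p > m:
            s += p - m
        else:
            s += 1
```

p=2,m=0: 2>0, s = 0+2 = 2
p=2,m=1: 2>1, s = 2+1 = 3
p=2,m=2: not 2>2, s = 3+1 = 4
p=3,m=0: 3>0, s = 4+3 = 7
p=3,m=1: 3>1, s = 7+2 = 9
p=3,m=2: 3>2, s = 9+1 = 10
p=3,m=3: not 3>3, s = 10+1 = 11
p=4,m=0: 4>0, s = 11+4 = 15
p=4,m=1: 4>1, s = 15+3 = 18
p=4,m=2: 4>2, s = 18+2 = 20
p=4,m=3: 4>3, s = 20+1 = 21
p=4,m=4: not 4>4, s = 21+1 = 22
p=5,m=0: 5>0, s = 22+5 = 27
p=5,m=1: 5>1, s = 27+4 = 31
p=5,m=2: 5>2, s = 31+3 = 34
p=5,m=3: 5>3, s = 34+2 = 36
p=5,m=4: 5>4, s = 36+1 = 37
p=5,m=5: not 5>5, s = 37+1 = 38

38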